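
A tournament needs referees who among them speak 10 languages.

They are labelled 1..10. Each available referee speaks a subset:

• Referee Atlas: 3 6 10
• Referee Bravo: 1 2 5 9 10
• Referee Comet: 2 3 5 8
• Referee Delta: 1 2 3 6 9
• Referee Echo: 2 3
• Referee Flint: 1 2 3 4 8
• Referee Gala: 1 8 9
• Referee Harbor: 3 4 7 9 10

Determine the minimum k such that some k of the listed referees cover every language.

Comet and Delta and Harbor together: Comet ∪ Delta ∪ Harbor = {1, 2, 3, 4, 5, 6, 7, 8, 9, 10} — every language is covered.
Only Harbor contains 7, so Harbor is forced; the remaining 5 languages need at least 2 more referees (each remaining referee adds at most 3) — so at least 3 referees are needed, and 3 is optimal.

3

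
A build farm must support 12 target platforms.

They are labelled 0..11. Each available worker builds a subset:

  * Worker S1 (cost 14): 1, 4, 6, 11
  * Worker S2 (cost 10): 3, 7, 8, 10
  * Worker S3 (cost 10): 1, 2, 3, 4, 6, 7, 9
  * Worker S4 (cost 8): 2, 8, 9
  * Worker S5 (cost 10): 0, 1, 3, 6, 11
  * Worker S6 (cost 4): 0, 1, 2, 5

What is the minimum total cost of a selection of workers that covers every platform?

34

S2, S3, S5, S6 together cover every platform (S2 ∪ S3 ∪ S5 ∪ S6 = {0, 1, 2, 3, 4, 5, 6, 7, 8, 9, 10, 11}); total cost 10 + 10 + 10 + 4 = 34.
No covering selection has total cost below 34.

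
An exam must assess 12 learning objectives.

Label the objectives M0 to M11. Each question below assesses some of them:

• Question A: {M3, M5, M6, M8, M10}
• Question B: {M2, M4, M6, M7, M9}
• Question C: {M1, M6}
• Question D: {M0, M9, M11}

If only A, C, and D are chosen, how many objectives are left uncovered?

3

Union of A, C, D = {M0, M1, M3, M5, M6, M8, M9, M10, M11}.
Not covered: M2, M4, M7 — 3 objectives.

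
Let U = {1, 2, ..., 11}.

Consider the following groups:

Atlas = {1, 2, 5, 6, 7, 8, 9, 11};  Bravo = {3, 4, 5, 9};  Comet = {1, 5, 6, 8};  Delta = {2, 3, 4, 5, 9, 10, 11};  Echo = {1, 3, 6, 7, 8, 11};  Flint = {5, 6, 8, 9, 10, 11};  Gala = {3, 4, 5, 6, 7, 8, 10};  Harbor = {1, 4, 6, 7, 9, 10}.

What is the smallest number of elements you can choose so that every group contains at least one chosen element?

H = {1, 5} meets every group (each contains at least one member of H), and |H| = 2.
No single element lies in every group, so at least 2 are needed and 2 is optimal.

2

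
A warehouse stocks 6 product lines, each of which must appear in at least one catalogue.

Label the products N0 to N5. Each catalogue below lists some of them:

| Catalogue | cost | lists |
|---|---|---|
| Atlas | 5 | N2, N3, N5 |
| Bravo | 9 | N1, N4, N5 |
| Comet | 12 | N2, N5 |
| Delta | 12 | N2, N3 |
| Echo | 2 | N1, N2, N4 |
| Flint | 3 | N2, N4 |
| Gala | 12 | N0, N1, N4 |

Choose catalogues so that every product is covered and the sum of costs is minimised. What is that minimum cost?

17

Atlas, Gala together cover every product (Atlas ∪ Gala = {N0, N1, N2, N3, N4, N5}); total cost 5 + 12 = 17.
The greedy pick Echo, Atlas, Gala costs 19; no covering selection beats 17.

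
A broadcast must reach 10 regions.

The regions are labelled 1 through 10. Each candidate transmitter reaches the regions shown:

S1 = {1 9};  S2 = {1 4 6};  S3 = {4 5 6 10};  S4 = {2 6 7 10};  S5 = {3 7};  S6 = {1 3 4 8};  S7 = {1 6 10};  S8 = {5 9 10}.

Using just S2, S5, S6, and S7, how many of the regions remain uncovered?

Union of S2, S5, S6, S7 = {1, 3, 4, 6, 7, 8, 10}.
Not covered: 2, 5, 9 — 3 regions.

3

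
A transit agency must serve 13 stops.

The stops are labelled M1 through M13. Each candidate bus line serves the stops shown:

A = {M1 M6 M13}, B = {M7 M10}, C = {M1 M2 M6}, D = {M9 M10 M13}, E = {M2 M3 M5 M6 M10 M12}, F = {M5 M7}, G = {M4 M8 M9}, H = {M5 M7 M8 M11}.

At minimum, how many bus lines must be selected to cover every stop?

4

Take {A, E, G, H}. Their union is {M1, M2, M3, M4, M5, M6, M7, M8, M9, M10, M11, M12, M13}, which is all 13 stops.
Only E contains M3, so E is forced; the remaining 7 stops need at least 3 more bus lines (each remaining bus line adds at most 3) — so at least 4 bus lines are needed, and 4 is optimal.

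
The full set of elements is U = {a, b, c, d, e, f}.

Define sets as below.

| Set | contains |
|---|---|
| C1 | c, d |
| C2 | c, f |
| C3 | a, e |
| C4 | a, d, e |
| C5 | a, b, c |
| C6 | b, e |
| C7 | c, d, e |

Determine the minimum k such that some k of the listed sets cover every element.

Take {C2, C4, C6}. Their union is {a, b, c, d, e, f}, which is all 6 elements.
Only C2 contains f, so C2 is forced; the remaining 4 elements need at least 2 more sets (each remaining set adds at most 3) — so at least 3 sets are needed, and 3 is optimal.

3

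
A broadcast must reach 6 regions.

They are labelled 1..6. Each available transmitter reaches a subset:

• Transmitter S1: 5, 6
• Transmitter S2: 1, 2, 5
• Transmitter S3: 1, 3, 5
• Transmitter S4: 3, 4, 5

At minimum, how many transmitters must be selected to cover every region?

3

S1 and S2 and S4 together: S1 ∪ S2 ∪ S4 = {1, 2, 3, 4, 5, 6} — every region is covered.
Only S2 contains 2, so S2 is forced; the remaining 3 regions need at least 2 more transmitters (each remaining transmitter adds at most 2) — so at least 3 transmitters are needed, and 3 is optimal.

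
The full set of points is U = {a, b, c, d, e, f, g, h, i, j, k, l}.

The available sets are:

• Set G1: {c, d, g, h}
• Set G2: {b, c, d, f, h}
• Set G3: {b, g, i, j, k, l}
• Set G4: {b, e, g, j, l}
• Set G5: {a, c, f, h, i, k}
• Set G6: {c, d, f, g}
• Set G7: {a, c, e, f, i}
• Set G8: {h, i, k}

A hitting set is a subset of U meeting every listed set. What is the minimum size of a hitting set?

Take T = {b, d, i}. Each listed set contains at least one of these, so T is a hitting set of size 3.
No choice of 2 points meets every set, so 3 is the minimum.

3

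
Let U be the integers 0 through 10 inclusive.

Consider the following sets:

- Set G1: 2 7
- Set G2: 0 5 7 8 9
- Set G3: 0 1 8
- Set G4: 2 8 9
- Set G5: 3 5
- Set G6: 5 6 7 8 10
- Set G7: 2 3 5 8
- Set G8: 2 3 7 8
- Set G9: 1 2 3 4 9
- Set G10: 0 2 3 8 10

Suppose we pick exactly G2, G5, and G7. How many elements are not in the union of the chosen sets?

Union of G2, G5, G7 = {0, 2, 3, 5, 7, 8, 9}.
Not covered: 1, 4, 6, 10 — 4 elements.

4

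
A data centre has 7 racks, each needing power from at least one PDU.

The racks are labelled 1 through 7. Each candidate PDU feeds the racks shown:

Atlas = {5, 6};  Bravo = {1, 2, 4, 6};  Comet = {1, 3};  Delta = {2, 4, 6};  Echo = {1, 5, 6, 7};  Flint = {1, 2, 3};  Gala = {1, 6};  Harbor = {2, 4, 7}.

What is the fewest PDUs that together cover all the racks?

Echo and Flint and Harbor together: Echo ∪ Flint ∪ Harbor = {1, 2, 3, 4, 5, 6, 7} — every rack is covered.
No 2 of the 8 PDUs cover everything (all 28 combinations miss at least one rack), so 3 is optimal.

3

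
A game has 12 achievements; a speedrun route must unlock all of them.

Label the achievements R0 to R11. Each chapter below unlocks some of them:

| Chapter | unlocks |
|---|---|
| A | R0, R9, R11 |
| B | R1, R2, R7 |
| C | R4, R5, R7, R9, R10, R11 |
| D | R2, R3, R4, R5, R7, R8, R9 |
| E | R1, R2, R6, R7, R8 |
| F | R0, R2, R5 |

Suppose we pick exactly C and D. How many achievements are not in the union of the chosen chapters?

3

Union of C, D = {R2, R3, R4, R5, R7, R8, R9, R10, R11}.
Not covered: R0, R1, R6 — 3 achievements.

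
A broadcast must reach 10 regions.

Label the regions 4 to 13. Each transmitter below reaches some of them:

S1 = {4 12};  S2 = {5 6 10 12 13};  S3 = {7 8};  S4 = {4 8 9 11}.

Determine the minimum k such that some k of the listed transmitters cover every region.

3

Take {S2, S3, S4}. Their union is {4, 5, 6, 7, 8, 9, 10, 11, 12, 13}, which is all 10 regions.
Only S2 contains 5, so S2 is forced; the remaining 5 regions need at least 2 more transmitters (each remaining transmitter adds at most 4) — so at least 3 transmitters are needed, and 3 is optimal.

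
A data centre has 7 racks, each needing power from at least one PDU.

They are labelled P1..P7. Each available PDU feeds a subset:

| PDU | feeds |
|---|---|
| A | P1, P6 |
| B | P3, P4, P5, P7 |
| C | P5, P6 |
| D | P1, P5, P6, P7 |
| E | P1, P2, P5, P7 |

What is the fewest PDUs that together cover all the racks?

3

Take {B, D, E}. Their union is {P1, P2, P3, P4, P5, P6, P7}, which is all 7 racks.
Only E contains P2, so E is forced; the remaining 3 racks need at least 2 more PDUs (each remaining PDU adds at most 2) — so at least 3 PDUs are needed, and 3 is optimal.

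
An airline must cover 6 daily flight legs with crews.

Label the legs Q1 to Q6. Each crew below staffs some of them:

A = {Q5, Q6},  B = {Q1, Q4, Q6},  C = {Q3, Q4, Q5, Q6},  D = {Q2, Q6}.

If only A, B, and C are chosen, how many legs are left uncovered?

Union of A, B, C = {Q1, Q3, Q4, Q5, Q6}.
Not covered: Q2 — 1 leg.

1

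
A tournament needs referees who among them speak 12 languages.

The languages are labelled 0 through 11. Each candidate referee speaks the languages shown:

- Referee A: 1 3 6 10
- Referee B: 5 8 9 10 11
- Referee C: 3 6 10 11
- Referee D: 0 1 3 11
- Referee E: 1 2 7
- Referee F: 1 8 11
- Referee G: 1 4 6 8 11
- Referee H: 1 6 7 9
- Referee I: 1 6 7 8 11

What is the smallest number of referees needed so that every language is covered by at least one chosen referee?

4

B and D and E and G together: B ∪ D ∪ E ∪ G = {0, 1, 2, 3, 4, 5, 6, 7, 8, 9, 10, 11} — every language is covered.
Only G contains 4, so G is forced; the remaining 7 languages need at least 3 more referees (each remaining referee adds at most 3) — so at least 4 referees are needed, and 4 is optimal.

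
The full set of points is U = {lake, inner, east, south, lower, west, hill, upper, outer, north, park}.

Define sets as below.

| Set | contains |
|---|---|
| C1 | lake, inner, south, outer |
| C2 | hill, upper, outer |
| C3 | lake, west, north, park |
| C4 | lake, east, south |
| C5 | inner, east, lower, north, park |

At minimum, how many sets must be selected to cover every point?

4

C1, C2, C3, and C5 cover everything between them: the union {lake, inner, east, south, lower, west, hill, upper, outer, north, park} is all of U.
Only C3 contains west, so C3 is forced; the remaining 7 points need at least 3 more sets (each remaining set adds at most 3) — so at least 4 sets are needed, and 4 is optimal.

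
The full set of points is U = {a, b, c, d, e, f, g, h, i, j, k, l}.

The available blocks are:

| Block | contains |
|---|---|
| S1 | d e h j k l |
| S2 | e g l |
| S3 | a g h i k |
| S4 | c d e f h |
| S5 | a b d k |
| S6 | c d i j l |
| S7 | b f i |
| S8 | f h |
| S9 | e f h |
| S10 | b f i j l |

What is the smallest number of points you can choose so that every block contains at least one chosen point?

3

Take T = {d, f, g}. Each listed block contains at least one of these, so T is a hitting set of size 3.
The blocks S2, S5, S8 are pairwise disjoint, so any hitting set needs a separate point for each — at least 3. Hence 3 is optimal.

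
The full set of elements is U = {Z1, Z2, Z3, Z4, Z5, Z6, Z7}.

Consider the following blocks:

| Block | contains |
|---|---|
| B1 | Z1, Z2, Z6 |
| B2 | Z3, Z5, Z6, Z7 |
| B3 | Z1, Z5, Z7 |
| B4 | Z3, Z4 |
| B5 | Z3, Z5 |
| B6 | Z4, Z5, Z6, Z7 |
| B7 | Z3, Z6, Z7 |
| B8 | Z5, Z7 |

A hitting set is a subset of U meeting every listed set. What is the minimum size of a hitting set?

Take H = {Z3, Z6, Z7}. Each listed block contains at least one of these, so H is a hitting set of size 3.
The blocks B1, B4, B8 are pairwise disjoint, so any hitting set needs a separate element for each — at least 3. Hence 3 is optimal.

3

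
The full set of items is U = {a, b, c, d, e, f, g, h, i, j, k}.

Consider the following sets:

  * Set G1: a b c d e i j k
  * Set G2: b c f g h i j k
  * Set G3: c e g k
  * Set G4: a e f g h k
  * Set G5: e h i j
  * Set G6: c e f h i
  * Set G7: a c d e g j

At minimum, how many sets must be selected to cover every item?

Take {G1, G4}. Their union is {a, b, c, d, e, f, g, h, i, j, k}, which is all 11 items.
No single set has all 11 items (the largest, G1, has 8), so 2 is optimal.

2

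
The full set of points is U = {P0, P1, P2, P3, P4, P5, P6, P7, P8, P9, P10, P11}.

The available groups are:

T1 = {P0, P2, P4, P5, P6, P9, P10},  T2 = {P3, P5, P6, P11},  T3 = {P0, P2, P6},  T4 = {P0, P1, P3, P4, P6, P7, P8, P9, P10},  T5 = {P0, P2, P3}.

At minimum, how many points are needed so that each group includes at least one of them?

Take H = {P2, P6}. Each listed group contains at least one of these, so H is a hitting set of size 2.
No single point lies in every group, so at least 2 are needed and 2 is optimal.

2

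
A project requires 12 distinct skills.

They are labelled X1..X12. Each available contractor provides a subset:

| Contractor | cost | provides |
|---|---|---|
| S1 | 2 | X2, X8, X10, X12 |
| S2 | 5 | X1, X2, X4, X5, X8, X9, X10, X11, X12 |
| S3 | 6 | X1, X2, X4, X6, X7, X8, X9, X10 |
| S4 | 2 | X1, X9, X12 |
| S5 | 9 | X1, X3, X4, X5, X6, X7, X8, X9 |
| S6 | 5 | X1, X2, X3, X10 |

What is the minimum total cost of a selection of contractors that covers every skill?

S2, S5 together cover every skill (S2 ∪ S5 = {X1, X2, X3, X4, X5, X6, X7, X8, X9, X10, X11, X12}); total cost 5 + 9 = 14.
The greedy pick S1, S2, S3, S6 costs 18; no covering selection beats 14.

14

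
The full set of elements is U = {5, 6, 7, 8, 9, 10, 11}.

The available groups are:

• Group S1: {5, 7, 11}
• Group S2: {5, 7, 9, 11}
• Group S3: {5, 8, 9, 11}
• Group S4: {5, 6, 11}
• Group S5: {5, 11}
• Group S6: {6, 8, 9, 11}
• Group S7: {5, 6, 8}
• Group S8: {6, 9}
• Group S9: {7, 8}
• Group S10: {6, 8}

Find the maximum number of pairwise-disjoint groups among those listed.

3

S5, S8, S9 are pairwise disjoint (S5={5,11}; S8={6,9}; S9={7,8}).
Every remaining group overlaps one of these, and no 4 of the listed groups are pairwise disjoint, so 3 is the maximum.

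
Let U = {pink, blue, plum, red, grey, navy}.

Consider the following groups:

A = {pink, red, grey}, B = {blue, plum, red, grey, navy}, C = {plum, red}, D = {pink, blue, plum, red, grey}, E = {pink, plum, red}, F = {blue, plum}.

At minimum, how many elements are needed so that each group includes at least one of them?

2

Take H = {blue, red}. Each listed group contains at least one of these, so H is a hitting set of size 2.
The groups A, F are pairwise disjoint, so any hitting set needs a separate element for each — at least 2. Hence 2 is optimal.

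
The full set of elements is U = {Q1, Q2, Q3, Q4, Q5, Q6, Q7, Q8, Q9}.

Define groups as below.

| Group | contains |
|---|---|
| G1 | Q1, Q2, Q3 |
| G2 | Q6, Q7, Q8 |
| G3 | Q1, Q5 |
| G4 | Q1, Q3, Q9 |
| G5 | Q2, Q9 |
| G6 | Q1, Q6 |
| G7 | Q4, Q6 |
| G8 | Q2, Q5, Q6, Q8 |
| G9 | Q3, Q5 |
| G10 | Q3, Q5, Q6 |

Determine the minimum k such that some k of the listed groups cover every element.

4

Take {G2, G4, G7, G8}. Their union is {Q1, Q2, Q3, Q4, Q5, Q6, Q7, Q8, Q9}, which is all 9 elements.
Only G7 contains Q4, so G7 is forced; the remaining 7 elements need at least 3 more groups (each remaining group adds at most 3) — so at least 4 groups are needed, and 4 is optimal.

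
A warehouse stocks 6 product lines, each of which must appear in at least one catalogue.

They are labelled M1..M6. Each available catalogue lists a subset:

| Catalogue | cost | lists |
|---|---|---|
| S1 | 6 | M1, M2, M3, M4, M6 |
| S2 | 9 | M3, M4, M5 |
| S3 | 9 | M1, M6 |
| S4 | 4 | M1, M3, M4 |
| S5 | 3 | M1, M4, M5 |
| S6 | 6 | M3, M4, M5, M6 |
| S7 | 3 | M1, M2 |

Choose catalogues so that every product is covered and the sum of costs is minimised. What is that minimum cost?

S6, S7 together cover every product (S6 ∪ S7 = {M1, M2, M3, M4, M5, M6}); total cost 6 + 3 = 9.
No covering selection has total cost below 9.

9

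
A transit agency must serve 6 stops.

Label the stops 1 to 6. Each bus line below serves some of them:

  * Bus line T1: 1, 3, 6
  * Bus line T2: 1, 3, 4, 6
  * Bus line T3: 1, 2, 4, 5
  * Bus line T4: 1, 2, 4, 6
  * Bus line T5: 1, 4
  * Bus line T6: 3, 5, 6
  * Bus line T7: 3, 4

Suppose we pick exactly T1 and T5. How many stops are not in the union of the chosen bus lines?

Union of T1, T5 = {1, 3, 4, 6}.
Not covered: 2, 5 — 2 stops.

2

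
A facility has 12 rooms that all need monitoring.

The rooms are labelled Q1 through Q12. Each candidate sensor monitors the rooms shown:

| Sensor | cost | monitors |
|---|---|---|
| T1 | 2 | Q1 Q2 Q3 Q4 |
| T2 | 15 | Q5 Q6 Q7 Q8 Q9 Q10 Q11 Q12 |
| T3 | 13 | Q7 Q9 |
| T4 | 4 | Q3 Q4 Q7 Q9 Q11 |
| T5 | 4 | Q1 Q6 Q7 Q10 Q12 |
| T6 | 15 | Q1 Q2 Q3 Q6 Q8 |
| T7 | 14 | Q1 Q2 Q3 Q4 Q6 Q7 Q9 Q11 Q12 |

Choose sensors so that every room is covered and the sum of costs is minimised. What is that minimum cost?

T1, T2 together cover every room (T1 ∪ T2 = {Q1, Q2, Q3, Q4, Q5, Q6, Q7, Q8, Q9, Q10, Q11, Q12}); total cost 2 + 15 = 17.
The greedy pick T1, T5, T4, T2 costs 25; no covering selection beats 17.

17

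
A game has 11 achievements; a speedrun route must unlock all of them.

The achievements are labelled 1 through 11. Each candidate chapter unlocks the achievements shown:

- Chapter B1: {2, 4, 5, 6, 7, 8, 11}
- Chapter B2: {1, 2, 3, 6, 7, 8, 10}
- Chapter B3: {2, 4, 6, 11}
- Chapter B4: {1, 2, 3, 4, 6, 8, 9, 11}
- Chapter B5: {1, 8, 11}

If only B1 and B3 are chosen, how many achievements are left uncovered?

4

Union of B1, B3 = {2, 4, 5, 6, 7, 8, 11}.
Not covered: 1, 3, 9, 10 — 4 achievements.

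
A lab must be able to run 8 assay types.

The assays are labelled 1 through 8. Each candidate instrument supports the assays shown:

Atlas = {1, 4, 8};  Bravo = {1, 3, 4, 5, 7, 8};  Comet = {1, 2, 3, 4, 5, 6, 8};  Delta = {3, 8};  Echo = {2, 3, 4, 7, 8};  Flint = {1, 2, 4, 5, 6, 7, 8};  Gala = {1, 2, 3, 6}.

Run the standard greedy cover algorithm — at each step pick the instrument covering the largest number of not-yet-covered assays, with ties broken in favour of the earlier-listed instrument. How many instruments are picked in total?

Greedy: pick Comet (covers 7 new) → pick Bravo (covers 1 new). Total picks: 2.

2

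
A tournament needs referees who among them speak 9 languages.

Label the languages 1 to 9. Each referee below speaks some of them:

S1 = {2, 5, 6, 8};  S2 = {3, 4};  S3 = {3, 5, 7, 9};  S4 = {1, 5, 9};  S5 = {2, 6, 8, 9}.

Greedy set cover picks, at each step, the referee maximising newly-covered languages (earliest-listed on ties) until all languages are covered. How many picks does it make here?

Greedy: pick S1 (covers 4 new) → pick S3 (covers 3 new) → pick S2 (covers 1 new) → pick S4 (covers 1 new). Total picks: 4.

4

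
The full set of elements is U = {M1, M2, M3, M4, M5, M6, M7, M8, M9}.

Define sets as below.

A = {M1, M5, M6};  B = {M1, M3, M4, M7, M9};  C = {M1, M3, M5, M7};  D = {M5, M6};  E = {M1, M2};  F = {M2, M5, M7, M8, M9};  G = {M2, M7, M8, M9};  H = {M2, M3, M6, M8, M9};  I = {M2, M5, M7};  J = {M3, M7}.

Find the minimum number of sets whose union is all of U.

B and C and H together: B ∪ C ∪ H = {M1, M2, M3, M4, M5, M6, M7, M8, M9} — every element is covered.
Only B contains M4, so B is forced; the remaining 4 elements need at least 2 more sets (each remaining set adds at most 3) — so at least 3 sets are needed, and 3 is optimal.

3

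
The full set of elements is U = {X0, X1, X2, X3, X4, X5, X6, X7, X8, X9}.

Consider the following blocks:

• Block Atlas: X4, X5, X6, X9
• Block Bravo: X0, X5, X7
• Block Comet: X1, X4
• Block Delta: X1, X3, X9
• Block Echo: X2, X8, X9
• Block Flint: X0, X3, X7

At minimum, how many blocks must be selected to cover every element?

Atlas, Bravo, Delta, and Echo cover everything between them: the union {X0, X1, X2, X3, X4, X5, X6, X7, X8, X9} is all of U.
Only Echo contains X2, so Echo is forced; the remaining 7 elements need at least 3 more blocks (each remaining block adds at most 3) — so at least 4 blocks are needed, and 4 is optimal.

4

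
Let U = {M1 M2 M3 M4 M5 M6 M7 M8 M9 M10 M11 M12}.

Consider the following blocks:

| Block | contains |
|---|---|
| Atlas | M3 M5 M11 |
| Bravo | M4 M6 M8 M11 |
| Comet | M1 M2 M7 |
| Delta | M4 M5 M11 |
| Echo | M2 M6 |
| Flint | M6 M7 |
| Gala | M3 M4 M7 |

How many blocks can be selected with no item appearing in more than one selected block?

2

Bravo, Comet are pairwise disjoint (Bravo={M4,M6,M8,M11}; Comet={M1,M2,M7}).
Every remaining block overlaps one of these, and no 3 of the listed blocks are pairwise disjoint, so 2 is the maximum.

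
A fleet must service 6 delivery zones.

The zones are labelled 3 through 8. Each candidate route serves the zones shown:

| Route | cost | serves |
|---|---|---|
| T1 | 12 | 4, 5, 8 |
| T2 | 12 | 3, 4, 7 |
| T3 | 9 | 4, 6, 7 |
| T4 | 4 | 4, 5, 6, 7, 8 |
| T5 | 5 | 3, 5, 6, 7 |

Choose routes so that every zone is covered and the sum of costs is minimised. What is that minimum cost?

T4, T5 together cover every zone (T4 ∪ T5 = {3, 4, 5, 6, 7, 8}); total cost 4 + 5 = 9.
No covering selection has total cost below 9.

9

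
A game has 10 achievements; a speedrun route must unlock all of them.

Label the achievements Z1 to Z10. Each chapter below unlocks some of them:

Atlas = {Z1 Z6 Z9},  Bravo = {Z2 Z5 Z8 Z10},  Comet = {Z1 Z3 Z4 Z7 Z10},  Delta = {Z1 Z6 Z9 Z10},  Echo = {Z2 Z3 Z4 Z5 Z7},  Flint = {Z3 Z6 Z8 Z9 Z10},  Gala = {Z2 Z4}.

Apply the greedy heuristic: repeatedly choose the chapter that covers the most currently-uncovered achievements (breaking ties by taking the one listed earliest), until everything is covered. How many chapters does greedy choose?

3

Greedy: pick Comet (covers 5 new) → pick Bravo (covers 3 new) → pick Atlas (covers 2 new). Total picks: 3.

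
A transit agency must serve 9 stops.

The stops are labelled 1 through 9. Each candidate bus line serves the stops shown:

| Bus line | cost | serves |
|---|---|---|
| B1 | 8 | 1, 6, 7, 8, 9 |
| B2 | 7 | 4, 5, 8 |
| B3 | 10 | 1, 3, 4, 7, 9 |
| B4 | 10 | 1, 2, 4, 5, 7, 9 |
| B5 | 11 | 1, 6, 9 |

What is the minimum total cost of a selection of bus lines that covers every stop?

B1, B3, B4 together cover every stop (B1 ∪ B3 ∪ B4 = {1, 2, 3, 4, 5, 6, 7, 8, 9}); total cost 8 + 10 + 10 = 28.
No covering selection has total cost below 28.

28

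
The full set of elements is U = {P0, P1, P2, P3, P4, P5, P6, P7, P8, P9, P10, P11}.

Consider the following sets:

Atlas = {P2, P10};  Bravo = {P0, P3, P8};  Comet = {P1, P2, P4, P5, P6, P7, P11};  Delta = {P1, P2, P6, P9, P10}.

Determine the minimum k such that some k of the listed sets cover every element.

3

Take {Bravo, Comet, Delta}. Their union is {P0, P1, P2, P3, P4, P5, P6, P7, P8, P9, P10, P11}, which is all 12 elements.
Only Bravo contains P0, so Bravo is forced; the remaining 9 elements need at least 2 more sets (each remaining set adds at most 7) — so at least 3 sets are needed, and 3 is optimal.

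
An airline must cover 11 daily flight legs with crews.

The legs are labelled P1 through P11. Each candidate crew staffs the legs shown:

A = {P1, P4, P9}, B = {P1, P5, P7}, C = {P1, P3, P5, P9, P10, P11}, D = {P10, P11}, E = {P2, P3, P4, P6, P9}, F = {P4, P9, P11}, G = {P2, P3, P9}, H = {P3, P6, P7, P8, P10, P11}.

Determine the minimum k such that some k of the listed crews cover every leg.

3

Take {B, E, H}. Their union is {P1, P2, P3, P4, P5, P6, P7, P8, P9, P10, P11}, which is all 11 legs.
Only H contains P8, so H is forced; the remaining 5 legs need at least 2 more crews (each remaining crew adds at most 3) — so at least 3 crews are needed, and 3 is optimal.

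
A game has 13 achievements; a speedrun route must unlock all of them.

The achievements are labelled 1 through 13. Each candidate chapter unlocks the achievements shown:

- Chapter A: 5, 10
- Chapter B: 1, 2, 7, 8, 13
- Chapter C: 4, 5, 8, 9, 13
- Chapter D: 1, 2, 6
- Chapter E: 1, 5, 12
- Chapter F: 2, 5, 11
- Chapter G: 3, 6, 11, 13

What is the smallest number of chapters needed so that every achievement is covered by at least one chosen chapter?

5

Take {A, B, C, E, G}. Their union is {1, 2, 3, 4, 5, 6, 7, 8, 9, 10, 11, 12, 13}, which is all 13 achievements.
No 4 of the 7 chapters cover everything (all 35 combinations miss at least one achievement), so 5 is optimal.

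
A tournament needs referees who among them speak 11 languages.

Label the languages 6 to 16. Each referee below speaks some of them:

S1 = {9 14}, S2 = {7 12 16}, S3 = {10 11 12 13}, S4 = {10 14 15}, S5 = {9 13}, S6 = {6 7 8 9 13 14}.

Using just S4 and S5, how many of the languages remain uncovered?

6

Union of S4, S5 = {9, 10, 13, 14, 15}.
Not covered: 6, 7, 8, 11, 12, 16 — 6 languages.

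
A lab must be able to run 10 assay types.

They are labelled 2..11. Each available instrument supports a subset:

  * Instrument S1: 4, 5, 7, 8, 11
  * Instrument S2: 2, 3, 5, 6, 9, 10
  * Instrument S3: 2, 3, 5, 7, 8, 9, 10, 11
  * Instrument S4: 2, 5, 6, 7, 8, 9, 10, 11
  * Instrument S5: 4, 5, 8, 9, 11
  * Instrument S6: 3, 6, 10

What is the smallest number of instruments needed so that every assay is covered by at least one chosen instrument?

2

Take {S1, S2}. Their union is {2, 3, 4, 5, 6, 7, 8, 9, 10, 11}, which is all 10 assays.
No single instrument has all 10 assays (the largest, S3, has 8), so 2 is optimal.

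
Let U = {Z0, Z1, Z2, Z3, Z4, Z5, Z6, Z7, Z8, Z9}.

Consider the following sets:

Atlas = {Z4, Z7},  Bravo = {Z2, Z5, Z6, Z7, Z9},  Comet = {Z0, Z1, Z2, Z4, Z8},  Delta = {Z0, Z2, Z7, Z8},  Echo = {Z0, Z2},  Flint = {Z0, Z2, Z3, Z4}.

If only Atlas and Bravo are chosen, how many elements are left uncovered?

Union of Atlas, Bravo = {Z2, Z4, Z5, Z6, Z7, Z9}.
Not covered: Z0, Z1, Z3, Z8 — 4 elements.

4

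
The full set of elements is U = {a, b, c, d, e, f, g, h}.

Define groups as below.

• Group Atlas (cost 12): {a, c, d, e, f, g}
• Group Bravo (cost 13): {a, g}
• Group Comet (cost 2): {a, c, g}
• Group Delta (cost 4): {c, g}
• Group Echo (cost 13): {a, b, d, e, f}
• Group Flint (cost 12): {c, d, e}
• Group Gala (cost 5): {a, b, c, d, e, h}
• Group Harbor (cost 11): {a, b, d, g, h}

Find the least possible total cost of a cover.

17

Atlas, Gala together cover every element (Atlas ∪ Gala = {a, b, c, d, e, f, g, h}); total cost 12 + 5 = 17.
The greedy pick Comet, Gala, Atlas costs 19; no covering selection beats 17.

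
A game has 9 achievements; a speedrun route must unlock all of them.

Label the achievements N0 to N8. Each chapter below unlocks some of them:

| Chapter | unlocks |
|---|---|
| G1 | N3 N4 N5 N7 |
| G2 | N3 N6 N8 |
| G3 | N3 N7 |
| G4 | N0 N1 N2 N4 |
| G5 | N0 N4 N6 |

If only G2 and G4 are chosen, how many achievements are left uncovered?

2

Union of G2, G4 = {N0, N1, N2, N3, N4, N6, N8}.
Not covered: N5, N7 — 2 achievements.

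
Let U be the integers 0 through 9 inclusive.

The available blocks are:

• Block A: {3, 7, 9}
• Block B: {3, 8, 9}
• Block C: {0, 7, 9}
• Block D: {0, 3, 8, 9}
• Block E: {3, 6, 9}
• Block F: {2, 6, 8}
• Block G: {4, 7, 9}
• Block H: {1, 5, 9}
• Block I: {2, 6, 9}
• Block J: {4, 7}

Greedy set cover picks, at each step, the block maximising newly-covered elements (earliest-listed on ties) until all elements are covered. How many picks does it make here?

Greedy: pick D (covers 4 new) → pick F (covers 2 new) → pick G (covers 2 new) → pick H (covers 2 new). Total picks: 4.

4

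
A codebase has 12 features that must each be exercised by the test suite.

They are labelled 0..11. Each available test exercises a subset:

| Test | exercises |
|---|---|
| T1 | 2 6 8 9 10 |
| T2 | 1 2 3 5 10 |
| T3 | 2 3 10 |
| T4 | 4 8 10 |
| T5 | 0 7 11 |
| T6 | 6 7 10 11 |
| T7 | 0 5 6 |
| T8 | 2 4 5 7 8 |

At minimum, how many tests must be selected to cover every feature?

4

T1 and T2 and T5 and T8 together: T1 ∪ T2 ∪ T5 ∪ T8 = {0, 1, 2, 3, 4, 5, 6, 7, 8, 9, 10, 11} — every feature is covered.
Only T2 contains 1, so T2 is forced; the remaining 7 features need at least 3 more tests (each remaining test adds at most 3) — so at least 4 tests are needed, and 4 is optimal.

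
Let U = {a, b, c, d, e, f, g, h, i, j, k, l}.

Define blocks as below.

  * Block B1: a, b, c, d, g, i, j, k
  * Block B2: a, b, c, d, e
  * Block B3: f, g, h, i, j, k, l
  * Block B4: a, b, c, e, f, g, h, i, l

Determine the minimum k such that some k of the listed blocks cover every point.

Take {B2, B3}. Their union is {a, b, c, d, e, f, g, h, i, j, k, l}, which is all 12 points.
No single block has all 12 points (the largest, B4, has 9), so 2 is optimal.

2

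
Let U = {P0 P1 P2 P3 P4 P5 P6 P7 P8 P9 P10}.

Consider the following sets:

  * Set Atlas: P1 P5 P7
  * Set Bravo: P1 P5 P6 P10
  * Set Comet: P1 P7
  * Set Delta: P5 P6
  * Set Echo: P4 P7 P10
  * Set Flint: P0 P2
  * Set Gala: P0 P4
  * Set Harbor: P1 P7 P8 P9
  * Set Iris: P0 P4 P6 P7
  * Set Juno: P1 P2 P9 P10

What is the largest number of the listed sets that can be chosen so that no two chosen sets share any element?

3

Delta, Gala, Harbor are pairwise disjoint (Delta={P5,P6}; Gala={P0,P4}; Harbor={P1,P7,P8,P9}).
Every remaining set overlaps one of these, and no 4 of the listed sets are pairwise disjoint, so 3 is the maximum.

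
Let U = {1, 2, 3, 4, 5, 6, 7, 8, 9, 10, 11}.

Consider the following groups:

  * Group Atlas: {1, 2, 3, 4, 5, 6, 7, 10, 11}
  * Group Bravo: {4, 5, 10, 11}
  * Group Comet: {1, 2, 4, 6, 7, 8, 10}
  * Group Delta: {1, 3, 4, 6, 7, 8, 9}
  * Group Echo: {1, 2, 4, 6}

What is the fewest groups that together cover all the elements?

2

Atlas and Delta cover everything between them: the union {1, 2, 3, 4, 5, 6, 7, 8, 9, 10, 11} is all of U.
No single group has all 11 elements (the largest, Atlas, has 9), so 2 is optimal.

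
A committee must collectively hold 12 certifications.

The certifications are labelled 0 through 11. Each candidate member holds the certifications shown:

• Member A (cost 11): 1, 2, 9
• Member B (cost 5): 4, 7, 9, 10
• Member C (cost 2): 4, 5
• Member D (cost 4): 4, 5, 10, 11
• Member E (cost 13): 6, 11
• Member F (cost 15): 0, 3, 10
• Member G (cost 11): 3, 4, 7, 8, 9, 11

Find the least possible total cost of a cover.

52

A, C, E, F, G together cover every certification (A ∪ C ∪ E ∪ F ∪ G = {0, 1, 2, 3, 4, 5, 6, 7, 8, 9, 10, 11}); total cost 11 + 2 + 13 + 15 + 11 = 52.
The greedy pick C, B, G, A, E, F costs 57; no covering selection beats 52.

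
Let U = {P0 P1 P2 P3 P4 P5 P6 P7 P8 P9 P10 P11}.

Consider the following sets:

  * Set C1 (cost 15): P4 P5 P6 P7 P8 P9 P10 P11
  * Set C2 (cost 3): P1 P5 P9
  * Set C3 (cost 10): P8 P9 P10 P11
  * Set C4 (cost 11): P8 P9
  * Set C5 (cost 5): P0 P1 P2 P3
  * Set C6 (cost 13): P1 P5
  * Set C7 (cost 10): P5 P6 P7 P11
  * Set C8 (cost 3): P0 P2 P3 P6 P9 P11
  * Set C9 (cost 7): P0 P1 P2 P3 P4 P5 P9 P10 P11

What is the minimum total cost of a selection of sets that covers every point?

20

C1, C5 together cover every point (C1 ∪ C5 = {P0, P1, P2, P3, P4, P5, P6, P7, P8, P9, P10, P11}); total cost 15 + 5 = 20.
The greedy pick C8, C2, C9, C1 costs 28; no covering selection beats 20.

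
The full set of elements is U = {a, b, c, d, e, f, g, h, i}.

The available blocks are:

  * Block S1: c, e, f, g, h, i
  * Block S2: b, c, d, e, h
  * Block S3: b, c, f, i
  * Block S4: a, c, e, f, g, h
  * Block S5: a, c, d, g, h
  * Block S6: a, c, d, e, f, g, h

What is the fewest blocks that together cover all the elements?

2

S3 and S6 cover everything between them: the union {a, b, c, d, e, f, g, h, i} is all of U.
No single block has all 9 elements (the largest, S6, has 7), so 2 is optimal.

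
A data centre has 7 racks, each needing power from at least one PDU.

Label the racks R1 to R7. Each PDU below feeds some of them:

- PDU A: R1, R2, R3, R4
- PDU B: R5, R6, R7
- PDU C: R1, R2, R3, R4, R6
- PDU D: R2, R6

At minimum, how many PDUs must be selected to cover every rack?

Take {B, C}. Their union is {R1, R2, R3, R4, R5, R6, R7}, which is all 7 racks.
No single PDU has all 7 racks (the largest, C, has 5), so 2 is optimal.

2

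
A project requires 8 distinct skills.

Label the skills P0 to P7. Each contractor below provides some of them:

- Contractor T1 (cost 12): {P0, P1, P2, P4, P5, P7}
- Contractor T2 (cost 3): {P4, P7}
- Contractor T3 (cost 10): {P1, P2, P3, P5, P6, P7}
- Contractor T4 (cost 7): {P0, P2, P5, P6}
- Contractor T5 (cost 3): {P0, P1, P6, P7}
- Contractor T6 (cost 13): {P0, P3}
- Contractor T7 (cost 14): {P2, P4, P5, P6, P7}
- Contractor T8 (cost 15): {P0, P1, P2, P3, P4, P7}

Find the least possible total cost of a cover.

T2, T3, T5 together cover every skill (T2 ∪ T3 ∪ T5 = {P0, P1, P2, P3, P4, P5, P6, P7}); total cost 3 + 10 + 3 = 16.
No covering selection has total cost below 16.

16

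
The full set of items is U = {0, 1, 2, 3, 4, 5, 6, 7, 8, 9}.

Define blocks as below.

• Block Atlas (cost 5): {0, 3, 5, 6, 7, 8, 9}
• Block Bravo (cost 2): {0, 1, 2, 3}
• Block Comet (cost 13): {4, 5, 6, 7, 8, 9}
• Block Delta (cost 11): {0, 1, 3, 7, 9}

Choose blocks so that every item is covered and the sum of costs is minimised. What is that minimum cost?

15

Bravo, Comet together cover every item (Bravo ∪ Comet = {0, 1, 2, 3, 4, 5, 6, 7, 8, 9}); total cost 2 + 13 = 15.
The greedy pick Bravo, Atlas, Comet costs 20; no covering selection beats 15.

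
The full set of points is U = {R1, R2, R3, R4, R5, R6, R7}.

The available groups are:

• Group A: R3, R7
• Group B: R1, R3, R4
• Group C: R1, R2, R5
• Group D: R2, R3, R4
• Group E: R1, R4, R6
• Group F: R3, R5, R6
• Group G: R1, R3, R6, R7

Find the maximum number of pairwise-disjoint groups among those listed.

A, E are pairwise disjoint (A={R3,R7}; E={R1,R4,R6}).
Every remaining group overlaps one of these, and no 3 of the listed groups are pairwise disjoint, so 2 is the maximum.

2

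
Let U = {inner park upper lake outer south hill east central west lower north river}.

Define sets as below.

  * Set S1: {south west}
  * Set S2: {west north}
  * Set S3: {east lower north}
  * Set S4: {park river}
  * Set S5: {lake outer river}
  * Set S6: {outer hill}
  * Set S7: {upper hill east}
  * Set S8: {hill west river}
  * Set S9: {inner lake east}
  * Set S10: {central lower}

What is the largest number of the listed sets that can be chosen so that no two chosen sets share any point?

5

S1, S4, S6, S9, S10 are pairwise disjoint (S1={south,west}; S4={park,river}; S6={outer,hill}; S9={inner,lake,east}; S10={central,lower}).
Every remaining set overlaps one of these, and no 6 of the listed sets are pairwise disjoint, so 5 is the maximum.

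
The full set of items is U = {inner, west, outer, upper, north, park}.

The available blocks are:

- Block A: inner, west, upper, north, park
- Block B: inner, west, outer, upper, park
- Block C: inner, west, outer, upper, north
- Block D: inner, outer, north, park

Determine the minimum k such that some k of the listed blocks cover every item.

2

Take {B, D}. Their union is {inner, west, outer, upper, north, park}, which is all 6 items.
No single block has all 6 items (the largest, A, has 5), so 2 is optimal.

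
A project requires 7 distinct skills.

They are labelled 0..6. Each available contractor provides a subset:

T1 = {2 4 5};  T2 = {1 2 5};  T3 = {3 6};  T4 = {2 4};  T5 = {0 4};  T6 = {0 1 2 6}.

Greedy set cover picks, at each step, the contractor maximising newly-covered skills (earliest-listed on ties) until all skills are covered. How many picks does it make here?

3

Greedy: pick T6 (covers 4 new) → pick T1 (covers 2 new) → pick T3 (covers 1 new). Total picks: 3.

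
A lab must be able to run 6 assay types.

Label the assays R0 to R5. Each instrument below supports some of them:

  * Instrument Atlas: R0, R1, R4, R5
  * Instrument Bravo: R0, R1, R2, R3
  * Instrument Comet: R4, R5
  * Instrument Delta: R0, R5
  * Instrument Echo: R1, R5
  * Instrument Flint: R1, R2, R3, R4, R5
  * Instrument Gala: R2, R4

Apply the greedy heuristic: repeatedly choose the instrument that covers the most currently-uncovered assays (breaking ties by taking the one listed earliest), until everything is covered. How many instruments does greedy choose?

Greedy: pick Flint (covers 5 new) → pick Atlas (covers 1 new). Total picks: 2.

2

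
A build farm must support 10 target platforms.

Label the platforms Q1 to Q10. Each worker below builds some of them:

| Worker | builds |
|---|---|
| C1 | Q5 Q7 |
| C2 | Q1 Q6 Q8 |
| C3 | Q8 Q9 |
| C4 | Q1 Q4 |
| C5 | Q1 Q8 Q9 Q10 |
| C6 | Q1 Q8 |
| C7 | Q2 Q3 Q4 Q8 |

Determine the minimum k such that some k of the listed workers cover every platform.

C1 and C2 and C5 and C7 together: C1 ∪ C2 ∪ C5 ∪ C7 = {Q1, Q2, Q3, Q4, Q5, Q6, Q7, Q8, Q9, Q10} — every platform is covered.
Only C2 contains Q6, so C2 is forced; the remaining 7 platforms need at least 3 more workers (each remaining worker adds at most 3) — so at least 4 workers are needed, and 4 is optimal.

4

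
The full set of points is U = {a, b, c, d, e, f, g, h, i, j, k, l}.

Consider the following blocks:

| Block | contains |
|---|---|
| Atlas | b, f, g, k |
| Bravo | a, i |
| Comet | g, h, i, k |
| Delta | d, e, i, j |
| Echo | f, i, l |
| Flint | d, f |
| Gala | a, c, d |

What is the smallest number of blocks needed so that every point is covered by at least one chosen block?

Take {Atlas, Comet, Delta, Echo, Gala}. Their union is {a, b, c, d, e, f, g, h, i, j, k, l}, which is all 12 points.
No 4 of the 7 blocks cover everything (all 35 combinations miss at least one point), so 5 is optimal.

5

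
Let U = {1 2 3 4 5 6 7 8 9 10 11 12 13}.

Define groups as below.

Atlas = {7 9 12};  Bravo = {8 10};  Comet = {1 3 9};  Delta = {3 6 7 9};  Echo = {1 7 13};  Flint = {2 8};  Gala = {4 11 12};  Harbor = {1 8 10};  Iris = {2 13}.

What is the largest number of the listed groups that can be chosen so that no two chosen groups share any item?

Bravo, Delta, Gala, Iris are pairwise disjoint (Bravo={8,10}; Delta={3,6,7,9}; Gala={4,11,12}; Iris={2,13}).
Every remaining group overlaps one of these, and no 5 of the listed groups are pairwise disjoint, so 4 is the maximum.

4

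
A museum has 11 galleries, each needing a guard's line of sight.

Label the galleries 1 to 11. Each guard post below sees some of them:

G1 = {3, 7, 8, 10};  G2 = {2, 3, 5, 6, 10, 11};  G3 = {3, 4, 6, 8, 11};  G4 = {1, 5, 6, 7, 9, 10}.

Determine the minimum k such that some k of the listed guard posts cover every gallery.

Take {G2, G3, G4}. Their union is {1, 2, 3, 4, 5, 6, 7, 8, 9, 10, 11}, which is all 11 galleries.
Only G4 contains 1, so G4 is forced; the remaining 5 galleries need at least 2 more guard posts (each remaining guard post adds at most 4) — so at least 3 guard posts are needed, and 3 is optimal.

3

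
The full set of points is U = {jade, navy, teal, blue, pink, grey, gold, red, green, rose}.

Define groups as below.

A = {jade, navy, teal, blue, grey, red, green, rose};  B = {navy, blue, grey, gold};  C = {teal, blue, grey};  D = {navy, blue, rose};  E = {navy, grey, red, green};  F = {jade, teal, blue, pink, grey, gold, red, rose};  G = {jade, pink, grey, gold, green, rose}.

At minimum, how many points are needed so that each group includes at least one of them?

H = {navy, grey} meets every group (each contains at least one member of H), and |H| = 2.
No single point lies in every group, so at least 2 are needed and 2 is optimal.

2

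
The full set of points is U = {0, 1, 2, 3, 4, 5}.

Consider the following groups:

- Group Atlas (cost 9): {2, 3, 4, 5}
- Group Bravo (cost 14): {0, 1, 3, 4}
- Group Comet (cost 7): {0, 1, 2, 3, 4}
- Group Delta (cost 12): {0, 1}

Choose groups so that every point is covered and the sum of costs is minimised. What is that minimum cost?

Atlas, Comet together cover every point (Atlas ∪ Comet = {0, 1, 2, 3, 4, 5}); total cost 9 + 7 = 16.
No covering selection has total cost below 16.

16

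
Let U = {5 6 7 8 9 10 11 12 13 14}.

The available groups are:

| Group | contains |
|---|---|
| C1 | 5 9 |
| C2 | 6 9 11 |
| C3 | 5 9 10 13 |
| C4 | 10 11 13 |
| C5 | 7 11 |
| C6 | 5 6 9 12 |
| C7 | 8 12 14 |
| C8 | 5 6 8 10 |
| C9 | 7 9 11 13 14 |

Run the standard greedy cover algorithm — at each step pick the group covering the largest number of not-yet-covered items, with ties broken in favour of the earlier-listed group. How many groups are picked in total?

3

Greedy: pick C9 (covers 5 new) → pick C8 (covers 4 new) → pick C6 (covers 1 new). Total picks: 3.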